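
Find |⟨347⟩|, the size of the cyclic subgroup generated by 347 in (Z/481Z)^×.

ord(347) | φ(481) = φ(13·37) = (13−1)·(37−1) = 12·36 = 432 = 2^4 · 3^3.
Divisors of 432: 1, 2, 3, 4, 6, 8, 9, 12, 16, 18, 24, 27, 36, 48, 54, 72, 108, 144, 216, 432.
Compute 347^d (mod 481) for the divisors d until we hit 1:
347^1 ≡ 347 (mod 481)
347^2 ≡ 159 (mod 481)
347^3 ≡ 339 (mod 481)
347^4 ≡ 269 (mod 481)
347^6 ≡ 443 (mod 481)
347^8 ≡ 211 (mod 481)
347^9 ≡ 105 (mod 481)
347^12 ≡ 1 (mod 481) ✓
Therefore the multiplicative order of 347 modulo 481 is 12.

12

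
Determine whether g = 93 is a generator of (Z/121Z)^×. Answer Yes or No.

No

φ(121) = φ(11^2) = 11·(11−1) = 110 = 2 · 5 · 11.
Test 93^(110/q) mod 121 for each prime factor q of 110:
93^55 ≡ 1 (mod 121)  [q = 2: ≡ 1 ✗]
93^22 ≡ 3 (mod 121)  [q = 5: ≢ 1 ✓]
93^10 ≡ 12 (mod 121)  [q = 11: ≢ 1 ✓]
Since 93^55 ≡ 1, the order of 93 divides 55 < 110, so 93 is not a primitive root.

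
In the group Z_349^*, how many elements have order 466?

0

φ(349) = 349 − 1 = 348 = 2^2 · 3 · 29.
In a cyclic group of order 348, there are φ(d) elements of order d for each divisor d of 348, and zero for non-divisors.
466 does not divide 348, so no element of (Z/349Z)^× has order 466.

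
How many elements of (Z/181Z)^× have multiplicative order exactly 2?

φ(181) = 181 − 1 = 180 = 2^2 · 3^2 · 5.
(Z/181Z)^× is cyclic (|G| = 180); a cyclic group of order m has exactly φ(d) elements of each order d | m, and none otherwise.
2 | 180, and φ(2) = 2 − 1 = 1.

1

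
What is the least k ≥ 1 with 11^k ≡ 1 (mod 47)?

46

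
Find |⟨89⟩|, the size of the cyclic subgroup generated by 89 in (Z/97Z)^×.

Since 89 ∈ (Z/97Z)^×, its order divides φ(97) = 97 − 1 = 96 = 2^5 · 3.
Divisors of 96: 1, 2, 3, 4, 6, 8, 12, 16, 24, 32, 48, 96.
Evaluate successive powers at the divisors of 96:
89^1 ≡ 89 (mod 97)
89^2 ≡ 64 (mod 97)
89^3 ≡ 70 (mod 97)
89^4 ≡ 22 (mod 97)
89^6 ≡ 50 (mod 97)
89^8 ≡ 96 (mod 97)
89^12 ≡ 75 (mod 97)
89^16 ≡ 1 (mod 97) ✓
So ord_97(89) = 16.

16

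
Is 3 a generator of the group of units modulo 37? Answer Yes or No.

φ(37) = 37 − 1 = 36 = 2^2 · 3^2.
An element g generates (Z/37Z)^× iff g^(36/q) ≢ 1 (mod 37) for each prime q ∈ {2, 3}.
3^18 ≡ 1 (mod 37)  [q = 2: ≡ 1 ✗]
3^12 ≡ 10 (mod 37)  [q = 3: ≢ 1 ✓]
3^18 ≡ 1 shows ord(3) | 18, strictly less than φ(37); not a primitive root.

No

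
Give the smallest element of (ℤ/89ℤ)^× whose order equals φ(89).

φ(89) = 89 − 1 = 88 = 2^3 · 11.
Test candidates g = 2, 3, … against the prime factors q ∈ {2, 11} of φ(89): g is a generator iff g^(88/q) ≢ 1 for every such q.
g = 2: 2^44 ≡ 1 — hits 1, so not a primitive root.
g = 3: 3^44 ≡ 88; 3^8 ≡ 64 — none is 1, so 3 is a primitive root.
The smallest primitive root modulo 89 is 3.

3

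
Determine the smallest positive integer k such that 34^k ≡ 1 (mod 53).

52

The order of 34 must divide φ(53) = 53 − 1 = 52 = 2^2 · 13.
Divisors of 52: 1, 2, 4, 13, 26, 52.
Evaluate successive powers at the divisors of 52:
34^1 ≡ 34
34^2 ≡ 43
34^4 ≡ 47
34^13 ≡ 23
34^26 ≡ 52
34^52 ≡ 1
The smallest such exponent is 52, so the order of 34 is 52.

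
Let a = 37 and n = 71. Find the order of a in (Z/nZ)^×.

7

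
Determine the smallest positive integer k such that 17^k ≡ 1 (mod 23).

22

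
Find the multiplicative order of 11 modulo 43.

7

By Lagrange's theorem, ord_43(11) divides φ(43) = 43 − 1 = 42 = 2 · 3 · 7.
Divisors of 42: 1, 2, 3, 6, 7, 14, 21, 42.
Test each divisor d:
11^1 ≡ 11
11^2 ≡ 35
11^3 ≡ 41
11^6 ≡ 4
11^7 ≡ 1
The smallest such exponent is 7, so the order of 11 is 7.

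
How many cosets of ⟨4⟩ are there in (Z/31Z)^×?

6

Since 4 ∈ (Z/31Z)^×, its order divides φ(31) = 31 − 1 = 30 = 2 · 3 · 5.
Divisors of 30: 1, 2, 3, 5, 6, 10, 15, 30.
Compute 4^d (mod 31) for the divisors d until we hit 1:
4^1 ≡ 4 (mod 31)
4^2 ≡ 16 (mod 31)
4^3 ≡ 2 (mod 31)
4^5 ≡ 1 (mod 31) ✓
So ord_31(4) = 5, hence |⟨4⟩| = 5.
[(Z/31Z)^× : ⟨4⟩] = 30/5 = 6.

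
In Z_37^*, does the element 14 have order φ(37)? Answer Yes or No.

No

φ(37) = 37 − 1 = 36 = 2^2 · 3^2.
Test 14^(36/q) mod 37 for each prime factor q of 36:
14^18 ≡ 36 (mod 37)  [q = 2: ≢ 1 ✓]
14^12 ≡ 1 (mod 37)  [q = 3: ≡ 1 ✗]
Since 14^12 ≡ 1, the order of 14 divides 12 < 36, so 14 is not a primitive root.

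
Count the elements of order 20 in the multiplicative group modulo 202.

φ(202) = φ(2)·φ(101) = 1·100 = 100 = 2^2 · 5^2.
Since (Z/202Z)^× is cyclic of order 100, the number of elements of order d is φ(d) when d | 100 and 0 otherwise.
20 = 2^2 · 5 divides 100, and φ(20) = 8.

8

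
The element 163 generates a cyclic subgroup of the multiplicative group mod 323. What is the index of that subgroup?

6

ord(163) | φ(323) = φ(17·19) = (17−1)·(19−1) = 16·18 = 288 = 2^5 · 3^2.
Divisors of 288: 1, 2, 3, 4, 6, 8, 9, 12, 16, 18, 24, 32, 36, 48, 72, 96, 144, 288.
Compute 163^d (mod 323) for the divisors d until we hit 1:
163^1 ≡ 163 (mod 323)
163^2 ≡ 83 (mod 323)
163^3 ≡ 286 (mod 323)
163^4 ≡ 106 (mod 323)
163^6 ≡ 77 (mod 323)
163^8 ≡ 254 (mod 323)
163^9 ≡ 58 (mod 323)
163^12 ≡ 115 (mod 323)
163^16 ≡ 239 (mod 323)
163^18 ≡ 134 (mod 323)
163^24 ≡ 305 (mod 323)
163^32 ≡ 273 (mod 323)
163^36 ≡ 191 (mod 323)
163^48 ≡ 1 (mod 323) ✓
The order of 163 is 48, so the subgroup it generates has 48 elements.
The index is φ(323) / ord(163) = 288 / 48 = 6.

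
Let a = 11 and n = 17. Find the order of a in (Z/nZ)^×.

16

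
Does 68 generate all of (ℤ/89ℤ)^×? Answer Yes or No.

φ(89) = 89 − 1 = 88 = 2^3 · 11.
An element g generates (Z/89Z)^× iff g^(88/q) ≢ 1 (mod 89) for each prime q ∈ {2, 11}.
68^44 ≡ 1 (mod 89)  [q = 2: ≡ 1 ✗]
68^8 ≡ 78 (mod 89)  [q = 11: ≢ 1 ✓]
The check at q = 2 fails, so 68 generates a proper subgroup.

No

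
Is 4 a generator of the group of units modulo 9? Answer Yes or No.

φ(9) = φ(3^2) = 3·(3−1) = 6 = 2 · 3.
Test 4^(6/q) mod 9 for each prime factor q of 6:
4^3 ≡ 1 (mod 9)  [q = 2: ≡ 1 ✗]
4^2 ≡ 7 (mod 9)  [q = 3: ≢ 1 ✓]
Since 4^3 ≡ 1, the order of 4 divides 3 < 6, so 4 is not a primitive root.

No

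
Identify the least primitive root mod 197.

φ(197) = 197 − 1 = 196 = 2^2 · 7^2.
Test candidates g = 2, 3, … against the prime factors q ∈ {2, 7} of φ(197): g is a generator iff g^(196/q) ≢ 1 for every such q.
g = 2: 2^98 ≡ 196; 2^28 ≡ 104 — none is 1, so 2 is a primitive root.
Hence the least primitive root of 197 is 2.

2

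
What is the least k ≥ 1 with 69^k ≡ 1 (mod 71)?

70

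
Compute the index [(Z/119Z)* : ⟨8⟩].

ord(8) | φ(119) = φ(7·17) = (7−1)·(17−1) = 6·16 = 96 = 2^5 · 3.
Divisors of 96: 1, 2, 3, 4, 6, 8, 12, 16, 24, 32, 48, 96.
Evaluate successive powers at the divisors of 96:
8^1 ≡ 8 (mod 119)
8^2 ≡ 64 (mod 119)
8^3 ≡ 36 (mod 119)
8^4 ≡ 50 (mod 119)
8^6 ≡ 106 (mod 119)
8^8 ≡ 1 (mod 119) ✓
Thus |⟨8⟩| = ord(8) = 8.
Index = |(Z/119Z)^×| / |⟨8⟩| = 96 / 8 = 12.

12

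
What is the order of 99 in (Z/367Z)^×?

The order of 99 must divide φ(367) = 367 − 1 = 366 = 2 · 3 · 61.
Divisors of 366: 1, 2, 3, 6, 61, 122, 183, 366.
Test each divisor d:
99^1 ≡ 99 (mod 367)
99^2 ≡ 259 (mod 367)
99^3 ≡ 318 (mod 367)
99^6 ≡ 199 (mod 367)
99^61 ≡ 284 (mod 367)
99^122 ≡ 283 (mod 367)
99^183 ≡ 366 (mod 367)
99^366 ≡ 1 (mod 367) ✓
Therefore the multiplicative order of 99 modulo 367 is 366.

366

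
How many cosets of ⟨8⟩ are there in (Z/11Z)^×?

The order of 8 must divide φ(11) = 11 − 1 = 10 = 2 · 5.
Divisors of 10: 1, 2, 5, 10.
Check 8^d mod 11 for each divisor in increasing order:
8^1 ≡ 8 (mod 11)
8^2 ≡ 9 (mod 11)
8^5 ≡ 10 (mod 11)
8^10 ≡ 1 (mod 11) ✓
Thus |⟨8⟩| = ord(8) = 10.
[(Z/11Z)^× : ⟨8⟩] = 10/10 = 1.

1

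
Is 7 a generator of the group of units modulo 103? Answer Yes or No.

No

φ(103) = 103 − 1 = 102 = 2 · 3 · 17.
Test 7^(102/q) mod 103 for each prime factor q of 102:
7^51 ≡ 1 (mod 103)  [q = 2: ≡ 1 ✗]
7^34 ≡ 56 (mod 103)  [q = 3: ≢ 1 ✓]
7^6 ≡ 23 (mod 103)  [q = 17: ≢ 1 ✓]
The check at q = 2 fails, so 7 generates a proper subgroup.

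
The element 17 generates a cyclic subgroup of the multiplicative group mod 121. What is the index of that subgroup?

1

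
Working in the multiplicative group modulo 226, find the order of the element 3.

The order of 3 must divide φ(226) = φ(2)·φ(113) = 1·112 = 112 = 2^4 · 7.
Divisors of 112: 1, 2, 4, 7, 8, 14, 16, 28, 56, 112.
Check 3^d mod 226 for each divisor in increasing order:
3^1 ≡ 3 (mod 226)
3^2 ≡ 9 (mod 226)
3^4 ≡ 81 (mod 226)
3^7 ≡ 153 (mod 226)
3^8 ≡ 7 (mod 226)
3^14 ≡ 131 (mod 226)
3^16 ≡ 49 (mod 226)
3^28 ≡ 211 (mod 226)
3^56 ≡ 225 (mod 226)
3^112 ≡ 1 (mod 226) ✓
Therefore the multiplicative order of 3 modulo 226 is 112.

112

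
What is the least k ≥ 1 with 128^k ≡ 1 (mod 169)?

156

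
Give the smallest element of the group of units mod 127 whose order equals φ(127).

φ(127) = 127 − 1 = 126 = 2 · 3^2 · 7.
g is a primitive root iff g^(126/q) ≢ 1 (mod 127) for each prime q ∈ {2, 3, 7}.
g = 2: 2^63 ≡ 1 — hits 1, so not a primitive root.
g = 3: 3^63 ≡ 126; 3^42 ≡ 107; 3^18 ≡ 4 — none is 1, so 3 is a primitive root.
Hence the least primitive root of 127 is 3.

3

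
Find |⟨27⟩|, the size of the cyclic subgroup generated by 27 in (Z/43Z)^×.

ord(27) | φ(43) = 43 − 1 = 42 = 2 · 3 · 7.
Divisors of 42: 1, 2, 3, 6, 7, 14, 21, 42.
Evaluate successive powers at the divisors of 42:
27^1 ≡ 27 (mod 43)
27^2 ≡ 41 (mod 43)
27^3 ≡ 32 (mod 43)
27^6 ≡ 35 (mod 43)
27^7 ≡ 42 (mod 43)
27^14 ≡ 1 (mod 43) ✓
The smallest such exponent is 14, so the order of 27 is 14.

14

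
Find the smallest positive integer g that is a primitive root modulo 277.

5

φ(277) = 277 − 1 = 276 = 2^2 · 3 · 23.
g is a primitive root iff g^(276/q) ≢ 1 (mod 277) for each prime q ∈ {2, 3, 23}.
g = 2: 2^138 ≡ 276; 2^92 ≡ 1 — hits 1, so not a primitive root.
g = 3: 3^138 ≡ 1 — hits 1, so not a primitive root.
g = 4: 4^138 ≡ 1 — hits 1, so not a primitive root.
g = 5: 5^138 ≡ 276; 5^92 ≡ 116; 5^12 ≡ 27 — none is 1, so 5 is a primitive root.
Hence the least primitive root of 277 is 5.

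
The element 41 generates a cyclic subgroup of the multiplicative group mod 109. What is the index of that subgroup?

9

Since 41 ∈ (Z/109Z)^×, its order divides φ(109) = 109 − 1 = 108 = 2^2 · 3^3.
Divisors of 108: 1, 2, 3, 4, 6, 9, 12, 18, 27, 36, 54, 108.
Check 41^d mod 109 for each divisor in increasing order:
41^1 ≡ 41 (mod 109)
41^2 ≡ 46 (mod 109)
41^3 ≡ 33 (mod 109)
41^4 ≡ 45 (mod 109)
41^6 ≡ 108 (mod 109)
41^9 ≡ 76 (mod 109)
41^12 ≡ 1 (mod 109) ✓
The order of 41 is 12, so the subgroup it generates has 12 elements.
Index = |(Z/109Z)^×| / |⟨41⟩| = 108 / 12 = 9.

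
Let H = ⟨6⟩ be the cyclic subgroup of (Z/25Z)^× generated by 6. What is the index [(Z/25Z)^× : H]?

ord(6) | φ(25) = φ(5^2) = 5·(5−1) = 20 = 2^2 · 5.
Divisors of 20: 1, 2, 4, 5, 10, 20.
Evaluate successive powers at the divisors of 20:
6^1 ≡ 6
6^2 ≡ 11
6^4 ≡ 21
6^5 ≡ 1
Thus |⟨6⟩| = ord(6) = 5.
The index is φ(25) / ord(6) = 20 / 5 = 4.

4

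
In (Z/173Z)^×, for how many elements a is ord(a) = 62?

0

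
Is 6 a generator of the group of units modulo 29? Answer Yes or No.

No

φ(29) = 29 − 1 = 28 = 2^2 · 7.
It suffices to check that the order of 6 is not a proper divisor of 28: compute 6^(28/q) for q ∈ {2, 7}.
6^14 ≡ 1 (mod 29)  [q = 2: ≡ 1 ✗]
6^4 ≡ 20 (mod 29)  [q = 7: ≢ 1 ✓]
The check at q = 2 fails, so 6 generates a proper subgroup.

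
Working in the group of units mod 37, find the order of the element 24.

ord(24) | φ(37) = 37 − 1 = 36 = 2^2 · 3^2.
Divisors of 36: 1, 2, 3, 4, 6, 9, 12, 18, 36.
Evaluate successive powers at the divisors of 36:
24^1 ≡ 24 (mod 37)
24^2 ≡ 21 (mod 37)
24^3 ≡ 23 (mod 37)
24^4 ≡ 34 (mod 37)
24^6 ≡ 11 (mod 37)
24^9 ≡ 31 (mod 37)
24^12 ≡ 10 (mod 37)
24^18 ≡ 36 (mod 37)
24^36 ≡ 1 (mod 37) ✓
Hence ord(24) = 36.

36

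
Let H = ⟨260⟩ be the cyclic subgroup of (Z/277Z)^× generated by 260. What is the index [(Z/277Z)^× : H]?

1

The order of 260 must divide φ(277) = 277 − 1 = 276 = 2^2 · 3 · 23.
Divisors of 276: 1, 2, 3, 4, 6, 12, 23, 46, 69, 92, 138, 276.
Evaluate successive powers at the divisors of 276:
260^1 ≡ 260
260^2 ≡ 12
260^3 ≡ 73
260^4 ≡ 144
260^6 ≡ 66
260^12 ≡ 201
260^23 ≡ 35
260^46 ≡ 117
260^69 ≡ 217
260^92 ≡ 116
260^138 ≡ 276
260^276 ≡ 1
Thus |⟨260⟩| = ord(260) = 276.
The index is φ(277) / ord(260) = 276 / 276 = 1.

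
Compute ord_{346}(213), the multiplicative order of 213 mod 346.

The order of 213 must divide φ(346) = φ(2)·φ(173) = 1·172 = 172 = 2^2 · 43.
Divisors of 172: 1, 2, 4, 43, 86, 172.
Check 213^d mod 346 for each divisor in increasing order:
213^1 ≡ 213
213^2 ≡ 43
213^4 ≡ 119
213^43 ≡ 345
213^86 ≡ 1
The smallest such exponent is 86, so the order of 213 is 86.

86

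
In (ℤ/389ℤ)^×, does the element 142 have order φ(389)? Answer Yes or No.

No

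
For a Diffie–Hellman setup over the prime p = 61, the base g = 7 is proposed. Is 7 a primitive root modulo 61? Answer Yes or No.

Yes

φ(61) = 61 − 1 = 60 = 2^2 · 3 · 5.
Test 7^(60/q) mod 61 for each prime factor q of 60:
7^30 ≡ 60 (mod 61)  [q = 2: ≢ 1 ✓]
7^20 ≡ 47 (mod 61)  [q = 3: ≢ 1 ✓]
7^12 ≡ 34 (mod 61)  [q = 5: ≢ 1 ✓]
Every test exponent gives a nontrivial residue, hence 7 generates the full group.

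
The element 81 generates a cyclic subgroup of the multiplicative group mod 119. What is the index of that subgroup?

8

The order of 81 must divide φ(119) = φ(7·17) = (7−1)·(17−1) = 6·16 = 96 = 2^5 · 3.
Divisors of 96: 1, 2, 3, 4, 6, 8, 12, 16, 24, 32, 48, 96.
Test each divisor d:
81^1 ≡ 81 (mod 119)
81^2 ≡ 16 (mod 119)
81^3 ≡ 106 (mod 119)
81^4 ≡ 18 (mod 119)
81^6 ≡ 50 (mod 119)
81^8 ≡ 86 (mod 119)
81^12 ≡ 1 (mod 119) ✓
So ord_119(81) = 12, hence |⟨81⟩| = 12.
[(Z/119Z)^× : ⟨81⟩] = 96/12 = 8.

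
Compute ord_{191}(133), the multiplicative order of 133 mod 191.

95

ord(133) | φ(191) = 191 − 1 = 190 = 2 · 5 · 19.
Divisors of 190: 1, 2, 5, 10, 19, 38, 95, 190.
Evaluate successive powers at the divisors of 190:
133^1 ≡ 133
133^2 ≡ 117
133^5 ≡ 25
133^10 ≡ 52
133^19 ≡ 39
133^38 ≡ 184
133^95 ≡ 1
Therefore the multiplicative order of 133 modulo 191 is 95.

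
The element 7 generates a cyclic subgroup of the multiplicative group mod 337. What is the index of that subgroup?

6

ord(7) | φ(337) = 337 − 1 = 336 = 2^4 · 3 · 7.
Divisors of 336: 1, 2, 3, 4, 6, 7, 8, 12, 14, 16, 21, 24, 28, 42, 48, 56, 84, 112, 168, 336.
Compute 7^d (mod 337) for the divisors d until we hit 1:
7^1 ≡ 7
7^2 ≡ 49
7^3 ≡ 6
7^4 ≡ 42
7^6 ≡ 36
7^7 ≡ 252
7^8 ≡ 79
7^12 ≡ 285
7^14 ≡ 148
7^16 ≡ 175
7^21 ≡ 226
7^24 ≡ 8
7^28 ≡ 336
7^42 ≡ 189
7^48 ≡ 64
7^56 ≡ 1
Thus |⟨7⟩| = ord(7) = 56.
[(Z/337Z)^× : ⟨7⟩] = 336/56 = 6.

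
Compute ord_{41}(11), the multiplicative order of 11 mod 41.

Since 11 ∈ (Z/41Z)^×, its order divides φ(41) = 41 − 1 = 40 = 2^3 · 5.
Divisors of 40: 1, 2, 4, 5, 8, 10, 20, 40.
Compute 11^d (mod 41) for the divisors d until we hit 1:
11^1 ≡ 11 (mod 41)
11^2 ≡ 39 (mod 41)
11^4 ≡ 4 (mod 41)
11^5 ≡ 3 (mod 41)
11^8 ≡ 16 (mod 41)
11^10 ≡ 9 (mod 41)
11^20 ≡ 40 (mod 41)
11^40 ≡ 1 (mod 41) ✓
Therefore the multiplicative order of 11 modulo 41 is 40.

40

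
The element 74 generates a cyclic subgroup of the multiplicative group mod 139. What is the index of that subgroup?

3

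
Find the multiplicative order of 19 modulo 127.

The order of 19 must divide φ(127) = 127 − 1 = 126 = 2 · 3^2 · 7.
Divisors of 126: 1, 2, 3, 6, 7, 9, 14, 18, 21, 42, 63, 126.
Compute 19^d (mod 127) for the divisors d until we hit 1:
19^1 ≡ 19 (mod 127)
19^2 ≡ 107 (mod 127)
19^3 ≡ 1 (mod 127) ✓
Hence ord(19) = 3.

3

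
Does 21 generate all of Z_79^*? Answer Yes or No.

No

φ(79) = 79 − 1 = 78 = 2 · 3 · 13.
21 is a primitive root mod 79 iff 21^(φ(79)/q) ≢ 1 for every prime q | φ(79), i.e. q ∈ {2, 3, 13}.
21^39 ≡ 1 (mod 79)  [q = 2: ≡ 1 ✗]
21^26 ≡ 1 (mod 79)  [q = 3: ≡ 1 ✗]
21^6 ≡ 8 (mod 79)  [q = 13: ≢ 1 ✓]
21^39 ≡ 1 shows ord(21) | 39, strictly less than φ(79); not a primitive root.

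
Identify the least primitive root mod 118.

11

φ(118) = φ(2)·φ(59) = 1·58 = 58 = 2 · 29.
g is a primitive root iff g^(58/q) ≢ 1 (mod 118) for each prime q ∈ {2, 29}.
g = 2: gcd(2, 118) = 2 > 1, not a unit — skip.
g = 3: 3^29 ≡ 1 — hits 1, so not a primitive root.
g = 4: gcd(4, 118) = 2 > 1, not a unit — skip.
g = 5: 5^29 ≡ 1 — hits 1, so not a primitive root.
g = 6: gcd(6, 118) = 2 > 1, not a unit — skip.
g = 7: 7^29 ≡ 1 — hits 1, so not a primitive root.
g = 8: gcd(8, 118) = 2 > 1, not a unit — skip.
g = 9: 9^29 ≡ 1 — hits 1, so not a primitive root.
g = 10: gcd(10, 118) = 2 > 1, not a unit — skip.
g = 11: 11^29 ≡ 117; 11^2 ≡ 3 — none is 1, so 11 is a primitive root.
The smallest primitive root modulo 118 is 11.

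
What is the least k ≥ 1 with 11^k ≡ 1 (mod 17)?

The order of 11 must divide φ(17) = 17 − 1 = 16 = 2^4.
Divisors of 16: 1, 2, 4, 8, 16.
Compute 11^d (mod 17) for the divisors d until we hit 1:
11^1 ≡ 11 (mod 17)
11^2 ≡ 2 (mod 17)
11^4 ≡ 4 (mod 17)
11^8 ≡ 16 (mod 17)
11^16 ≡ 1 (mod 17) ✓
Therefore the multiplicative order of 11 modulo 17 is 16.

16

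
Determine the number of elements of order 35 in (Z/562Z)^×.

φ(562) = φ(2)·φ(281) = 1·280 = 280 = 2^3 · 5 · 7.
(Z/562Z)^× is cyclic (|G| = 280); a cyclic group of order m has exactly φ(d) elements of each order d | m, and none otherwise.
35 = 5 · 7 divides 280, and φ(35) = 24.

24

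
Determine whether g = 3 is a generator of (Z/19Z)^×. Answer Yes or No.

φ(19) = 19 − 1 = 18 = 2 · 3^2.
Test 3^(18/q) mod 19 for each prime factor q of 18:
3^9 ≡ 18 (mod 19)  [q = 2: ≢ 1 ✓]
3^6 ≡ 7 (mod 19)  [q = 3: ≢ 1 ✓]
All checks pass, so 3 has order 18 and is a primitive root modulo 19.

Yes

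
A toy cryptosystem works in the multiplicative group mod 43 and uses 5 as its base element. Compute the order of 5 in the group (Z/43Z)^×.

42

By Lagrange's theorem, ord_43(5) divides φ(43) = 43 − 1 = 42 = 2 · 3 · 7.
Divisors of 42: 1, 2, 3, 6, 7, 14, 21, 42.
Check 5^d mod 43 for each divisor in increasing order:
5^1 ≡ 5
5^2 ≡ 25
5^3 ≡ 39
5^6 ≡ 16
5^7 ≡ 37
5^14 ≡ 36
5^21 ≡ 42
5^42 ≡ 1
The smallest such exponent is 42, so the order of 5 is 42.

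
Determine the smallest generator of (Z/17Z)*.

φ(17) = 17 − 1 = 16 = 2^4.
Test candidates g = 2, 3, … against the prime factors q ∈ {2} of φ(17): g is a generator iff g^(16/q) ≢ 1 for every such q.
g = 2: 2^8 ≡ 1 — hits 1, so not a primitive root.
g = 3: 3^8 ≡ 16 — none is 1, so 3 is a primitive root.
The smallest primitive root modulo 17 is 3.

3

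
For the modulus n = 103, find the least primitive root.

φ(103) = 103 − 1 = 102 = 2 · 3 · 17.
g is a primitive root iff g^(102/q) ≢ 1 (mod 103) for each prime q ∈ {2, 3, 17}.
g = 2: 2^51 ≡ 1 — hits 1, so not a primitive root.
g = 3: 3^51 ≡ 102; 3^34 ≡ 1 — hits 1, so not a primitive root.
g = 4: 4^51 ≡ 1 — hits 1, so not a primitive root.
g = 5: 5^51 ≡ 102; 5^34 ≡ 56; 5^6 ≡ 72 — none is 1, so 5 is a primitive root.
The smallest primitive root modulo 103 is 5.

5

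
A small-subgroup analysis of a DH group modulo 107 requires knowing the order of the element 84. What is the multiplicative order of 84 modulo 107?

106

ord(84) | φ(107) = 107 − 1 = 106 = 2 · 53.
Divisors of 106: 1, 2, 53, 106.
Test each divisor d:
84^1 ≡ 84 (mod 107)
84^2 ≡ 101 (mod 107)
84^53 ≡ 106 (mod 107)
84^106 ≡ 1 (mod 107) ✓
The smallest such exponent is 106, so the order of 84 is 106.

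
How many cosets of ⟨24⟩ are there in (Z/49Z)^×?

1

By Lagrange's theorem, ord_49(24) divides φ(49) = φ(7^2) = 7·(7−1) = 42 = 2 · 3 · 7.
Divisors of 42: 1, 2, 3, 6, 7, 14, 21, 42.
Evaluate successive powers at the divisors of 42:
24^1 ≡ 24 (mod 49)
24^2 ≡ 37 (mod 49)
24^3 ≡ 6 (mod 49)
24^6 ≡ 36 (mod 49)
24^7 ≡ 31 (mod 49)
24^14 ≡ 30 (mod 49)
24^21 ≡ 48 (mod 49)
24^42 ≡ 1 (mod 49) ✓
The order of 24 is 42, so the subgroup it generates has 42 elements.
Index = |(Z/49Z)^×| / |⟨24⟩| = 42 / 42 = 1.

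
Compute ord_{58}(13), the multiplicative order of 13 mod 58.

14

By Lagrange's theorem, ord_58(13) divides φ(58) = φ(2)·φ(29) = 1·28 = 28 = 2^2 · 7.
Divisors of 28: 1, 2, 4, 7, 14, 28.
Evaluate successive powers at the divisors of 28:
13^1 ≡ 13
13^2 ≡ 53
13^4 ≡ 25
13^7 ≡ 57
13^14 ≡ 1
The smallest such exponent is 14, so the order of 13 is 14.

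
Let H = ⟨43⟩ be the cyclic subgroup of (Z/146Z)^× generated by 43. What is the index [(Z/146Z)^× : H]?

By Lagrange's theorem, ord_146(43) divides φ(146) = φ(2)·φ(73) = 1·72 = 72 = 2^3 · 3^2.
Divisors of 72: 1, 2, 3, 4, 6, 8, 9, 12, 18, 24, 36, 72.
Test each divisor d:
43^1 ≡ 43 (mod 146)
43^2 ≡ 97 (mod 146)
43^3 ≡ 83 (mod 146)
43^4 ≡ 65 (mod 146)
43^6 ≡ 27 (mod 146)
43^8 ≡ 137 (mod 146)
43^9 ≡ 51 (mod 146)
43^12 ≡ 145 (mod 146)
43^18 ≡ 119 (mod 146)
43^24 ≡ 1 (mod 146) ✓
Thus |⟨43⟩| = ord(43) = 24.
The index is φ(146) / ord(43) = 72 / 24 = 3.

3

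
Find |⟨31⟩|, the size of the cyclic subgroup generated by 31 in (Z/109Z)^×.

By Lagrange's theorem, ord_109(31) divides φ(109) = 109 − 1 = 108 = 2^2 · 3^3.
Divisors of 108: 1, 2, 3, 4, 6, 9, 12, 18, 27, 36, 54, 108.
Test each divisor d:
31^1 ≡ 31
31^2 ≡ 89
31^3 ≡ 34
31^4 ≡ 73
31^6 ≡ 66
31^9 ≡ 64
31^12 ≡ 105
31^18 ≡ 63
31^27 ≡ 108
31^36 ≡ 45
31^54 ≡ 1
The smallest such exponent is 54, so the order of 31 is 54.

54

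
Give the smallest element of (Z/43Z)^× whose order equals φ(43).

φ(43) = 43 − 1 = 42 = 2 · 3 · 7.
Test candidates g = 2, 3, … against the prime factors q ∈ {2, 3, 7} of φ(43): g is a generator iff g^(42/q) ≢ 1 for every such q.
g = 2: 2^21 ≡ 42; 2^14 ≡ 1 — hits 1, so not a primitive root.
g = 3: 3^21 ≡ 42; 3^14 ≡ 36; 3^6 ≡ 41 — none is 1, so 3 is a primitive root.
Hence the least primitive root of 43 is 3.

3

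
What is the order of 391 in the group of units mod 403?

15

Since 391 ∈ (Z/403Z)^×, its order divides φ(403) = φ(13·31) = (13−1)·(31−1) = 12·30 = 360 = 2^3 · 3^2 · 5.
Divisors of 360: 1, 2, 3, 4, 5, 6, 8, 9, 10, 12, 15, 18, 20, 24, 30, 36, 40, 45, 60, 72, 90, 120, 180, 360.
Test each divisor d:
391^1 ≡ 391
391^2 ≡ 144
391^3 ≡ 287
391^4 ≡ 183
391^5 ≡ 222
391^6 ≡ 157
391^8 ≡ 40
391^9 ≡ 326
391^10 ≡ 118
391^12 ≡ 66
391^15 ≡ 1
Therefore the multiplicative order of 391 modulo 403 is 15.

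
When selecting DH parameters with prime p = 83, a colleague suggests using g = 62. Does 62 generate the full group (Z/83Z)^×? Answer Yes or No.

φ(83) = 83 − 1 = 82 = 2 · 41.
Test 62^(82/q) mod 83 for each prime factor q of 82:
62^41 ≡ 82 (mod 83)  [q = 2: ≢ 1 ✓]
62^2 ≡ 26 (mod 83)  [q = 41: ≢ 1 ✓]
All checks pass, so 62 has order 82 and is a primitive root modulo 83.

Yes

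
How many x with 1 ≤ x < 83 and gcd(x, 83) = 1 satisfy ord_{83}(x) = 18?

φ(83) = 83 − 1 = 82 = 2 · 41.
In a cyclic group of order 82, there are φ(d) elements of order d for each divisor d of 82, and zero for non-divisors.
Here 82 is not a multiple of 18, so there are no elements of order 18.

0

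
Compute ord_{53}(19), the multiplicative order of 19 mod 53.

52

By Lagrange's theorem, ord_53(19) divides φ(53) = 53 − 1 = 52 = 2^2 · 13.
Divisors of 52: 1, 2, 4, 13, 26, 52.
Compute 19^d (mod 53) for the divisors d until we hit 1:
19^1 ≡ 19 (mod 53)
19^2 ≡ 43 (mod 53)
19^4 ≡ 47 (mod 53)
19^13 ≡ 30 (mod 53)
19^26 ≡ 52 (mod 53)
19^52 ≡ 1 (mod 53) ✓
Hence ord(19) = 52.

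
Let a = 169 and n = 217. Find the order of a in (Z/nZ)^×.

The order of 169 must divide φ(217) = φ(7·31) = (7−1)·(31−1) = 6·30 = 180 = 2^2 · 3^2 · 5.
Divisors of 180: 1, 2, 3, 4, 5, 6, 9, 10, 12, 15, 18, 20, 30, 36, 45, 60, 90, 180.
Evaluate successive powers at the divisors of 180:
169^1 ≡ 169
169^2 ≡ 134
169^3 ≡ 78
169^4 ≡ 162
169^5 ≡ 36
169^6 ≡ 8
169^9 ≡ 190
169^10 ≡ 211
169^12 ≡ 64
169^15 ≡ 1
Therefore the multiplicative order of 169 modulo 217 is 15.

15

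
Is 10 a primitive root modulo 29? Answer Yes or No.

φ(29) = 29 − 1 = 28 = 2^2 · 7.
10 is a primitive root mod 29 iff 10^(φ(29)/q) ≢ 1 for every prime q | φ(29), i.e. q ∈ {2, 7}.
10^14 ≡ 28 (mod 29)  [q = 2: ≢ 1 ✓]
10^4 ≡ 24 (mod 29)  [q = 7: ≢ 1 ✓]
Every test exponent gives a nontrivial residue, hence 10 generates the full group.

Yes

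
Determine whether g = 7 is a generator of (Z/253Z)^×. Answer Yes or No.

No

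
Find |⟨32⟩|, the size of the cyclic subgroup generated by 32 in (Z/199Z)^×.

ord(32) | φ(199) = 199 − 1 = 198 = 2 · 3^2 · 11.
Divisors of 198: 1, 2, 3, 6, 9, 11, 18, 22, 33, 66, 99, 198.
Evaluate successive powers at the divisors of 198:
32^1 ≡ 32
32^2 ≡ 29
32^3 ≡ 132
32^6 ≡ 111
32^9 ≡ 125
32^11 ≡ 43
32^18 ≡ 103
32^22 ≡ 58
32^33 ≡ 106
32^66 ≡ 92
32^99 ≡ 1
So ord_199(32) = 99.

99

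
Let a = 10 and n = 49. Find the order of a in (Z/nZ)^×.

42

The order of 10 must divide φ(49) = φ(7^2) = 7·(7−1) = 42 = 2 · 3 · 7.
Divisors of 42: 1, 2, 3, 6, 7, 14, 21, 42.
Check 10^d mod 49 for each divisor in increasing order:
10^1 ≡ 10 (mod 49)
10^2 ≡ 2 (mod 49)
10^3 ≡ 20 (mod 49)
10^6 ≡ 8 (mod 49)
10^7 ≡ 31 (mod 49)
10^14 ≡ 30 (mod 49)
10^21 ≡ 48 (mod 49)
10^42 ≡ 1 (mod 49) ✓
Therefore the multiplicative order of 10 modulo 49 is 42.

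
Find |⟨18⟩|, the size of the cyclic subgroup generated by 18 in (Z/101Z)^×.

100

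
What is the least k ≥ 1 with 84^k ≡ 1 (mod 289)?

By Lagrange's theorem, ord_289(84) divides φ(289) = φ(17^2) = 17·(17−1) = 272 = 2^4 · 17.
Divisors of 272: 1, 2, 4, 8, 16, 17, 34, 68, 136, 272.
Evaluate successive powers at the divisors of 272:
84^1 ≡ 84 (mod 289)
84^2 ≡ 120 (mod 289)
84^4 ≡ 239 (mod 289)
84^8 ≡ 188 (mod 289)
84^16 ≡ 86 (mod 289)
84^17 ≡ 288 (mod 289)
84^34 ≡ 1 (mod 289) ✓
The smallest such exponent is 34, so the order of 84 is 34.

34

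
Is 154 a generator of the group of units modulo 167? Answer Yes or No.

φ(167) = 167 − 1 = 166 = 2 · 83.
154 is a primitive root mod 167 iff 154^(φ(167)/q) ≢ 1 for every prime q | φ(167), i.e. q ∈ {2, 83}.
154^83 ≡ 1 (mod 167)  [q = 2: ≡ 1 ✗]
154^2 ≡ 2 (mod 167)  [q = 83: ≢ 1 ✓]
The check at q = 2 fails, so 154 generates a proper subgroup.

No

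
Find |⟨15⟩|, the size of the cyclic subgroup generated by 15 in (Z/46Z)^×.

ord(15) | φ(46) = φ(2)·φ(23) = 1·22 = 22 = 2 · 11.
Divisors of 22: 1, 2, 11, 22.
Compute 15^d (mod 46) for the divisors d until we hit 1:
15^1 ≡ 15 (mod 46)
15^2 ≡ 41 (mod 46)
15^11 ≡ 45 (mod 46)
15^22 ≡ 1 (mod 46) ✓
So ord_46(15) = 22.

22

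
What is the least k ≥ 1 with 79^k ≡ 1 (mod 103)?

17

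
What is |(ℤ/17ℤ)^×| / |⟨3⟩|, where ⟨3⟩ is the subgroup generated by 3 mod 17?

1

The order of 3 must divide φ(17) = 17 − 1 = 16 = 2^4.
Divisors of 16: 1, 2, 4, 8, 16.
Evaluate successive powers at the divisors of 16:
3^1 ≡ 3 (mod 17)
3^2 ≡ 9 (mod 17)
3^4 ≡ 13 (mod 17)
3^8 ≡ 16 (mod 17)
3^16 ≡ 1 (mod 17) ✓
So ord_17(3) = 16, hence |⟨3⟩| = 16.
The index is φ(17) / ord(3) = 16 / 16 = 1.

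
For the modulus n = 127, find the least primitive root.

3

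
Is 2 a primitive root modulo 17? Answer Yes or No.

φ(17) = 17 − 1 = 16 = 2^4.
It suffices to check that the order of 2 is not a proper divisor of 16: compute 2^(16/q) for q ∈ {2}.
2^8 ≡ 1 (mod 17)  [q = 2: ≡ 1 ✗]
2^8 ≡ 1 shows ord(2) | 8, strictly less than φ(17); not a primitive root.

No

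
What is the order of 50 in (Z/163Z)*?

Since 50 ∈ (Z/163Z)^×, its order divides φ(163) = 163 − 1 = 162 = 2 · 3^4.
Divisors of 162: 1, 2, 3, 6, 9, 18, 27, 54, 81, 162.
Check 50^d mod 163 for each divisor in increasing order:
50^1 ≡ 50 (mod 163)
50^2 ≡ 55 (mod 163)
50^3 ≡ 142 (mod 163)
50^6 ≡ 115 (mod 163)
50^9 ≡ 30 (mod 163)
50^18 ≡ 85 (mod 163)
50^27 ≡ 105 (mod 163)
50^54 ≡ 104 (mod 163)
50^81 ≡ 162 (mod 163)
50^162 ≡ 1 (mod 163) ✓
Hence ord(50) = 162.

162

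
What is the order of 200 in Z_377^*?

28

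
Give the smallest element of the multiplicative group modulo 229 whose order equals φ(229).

φ(229) = 229 − 1 = 228 = 2^2 · 3 · 19.
Test candidates g = 2, 3, … against the prime factors q ∈ {2, 3, 19} of φ(229): g is a generator iff g^(228/q) ≢ 1 for every such q.
g = 2: 2^114 ≡ 228; 2^76 ≡ 1 — hits 1, so not a primitive root.
g = 3: 3^114 ≡ 1 — hits 1, so not a primitive root.
g = 4: 4^114 ≡ 1 — hits 1, so not a primitive root.
g = 5: 5^114 ≡ 1 — hits 1, so not a primitive root.
g = 6: 6^114 ≡ 228; 6^76 ≡ 134; 6^12 ≡ 165 — none is 1, so 6 is a primitive root.
Hence the least primitive root of 229 is 6.

6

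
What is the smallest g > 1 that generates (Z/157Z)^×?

5

φ(157) = 157 − 1 = 156 = 2^2 · 3 · 13.
Test candidates g = 2, 3, … against the prime factors q ∈ {2, 3, 13} of φ(157): g is a generator iff g^(156/q) ≢ 1 for every such q.
g = 2: 2^78 ≡ 156; 2^52 ≡ 1 — hits 1, so not a primitive root.
g = 3: 3^78 ≡ 1 — hits 1, so not a primitive root.
g = 4: 4^78 ≡ 1 — hits 1, so not a primitive root.
g = 5: 5^78 ≡ 156; 5^52 ≡ 12; 5^12 ≡ 130 — none is 1, so 5 is a primitive root.
So 5 is the smallest generator of (Z/157Z)^×.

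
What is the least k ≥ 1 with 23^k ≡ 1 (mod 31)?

The order of 23 must divide φ(31) = 31 − 1 = 30 = 2 · 3 · 5.
Divisors of 30: 1, 2, 3, 5, 6, 10, 15, 30.
Check 23^d mod 31 for each divisor in increasing order:
23^1 ≡ 23 (mod 31)
23^2 ≡ 2 (mod 31)
23^3 ≡ 15 (mod 31)
23^5 ≡ 30 (mod 31)
23^6 ≡ 8 (mod 31)
23^10 ≡ 1 (mod 31) ✓
Hence ord(23) = 10.

10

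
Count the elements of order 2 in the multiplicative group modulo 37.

φ(37) = 37 − 1 = 36 = 2^2 · 3^2.
(Z/37Z)^× is cyclic (|G| = 36); a cyclic group of order m has exactly φ(d) elements of each order d | m, and none otherwise.
2 | 36, and φ(2) = 2 − 1 = 1.

1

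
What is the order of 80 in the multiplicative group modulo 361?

ord(80) | φ(361) = φ(19^2) = 19·(19−1) = 342 = 2 · 3^2 · 19.
Divisors of 342: 1, 2, 3, 6, 9, 18, 19, 38, 57, 114, 171, 342.
Evaluate successive powers at the divisors of 342:
80^1 ≡ 80
80^2 ≡ 263
80^3 ≡ 102
80^6 ≡ 296
80^9 ≡ 229
80^18 ≡ 96
80^19 ≡ 99
80^38 ≡ 54
80^57 ≡ 292
80^114 ≡ 68
80^171 ≡ 1
Hence ord(80) = 171.

171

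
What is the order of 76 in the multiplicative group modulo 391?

88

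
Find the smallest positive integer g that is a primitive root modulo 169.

2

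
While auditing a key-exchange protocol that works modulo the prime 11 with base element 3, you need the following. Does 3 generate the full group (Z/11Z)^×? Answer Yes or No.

No

φ(11) = 11 − 1 = 10 = 2 · 5.
3 is a primitive root mod 11 iff 3^(φ(11)/q) ≢ 1 for every prime q | φ(11), i.e. q ∈ {2, 5}.
3^5 ≡ 1 (mod 11)  [q = 2: ≡ 1 ✗]
3^2 ≡ 9 (mod 11)  [q = 5: ≢ 1 ✓]
The check at q = 2 fails, so 3 generates a proper subgroup.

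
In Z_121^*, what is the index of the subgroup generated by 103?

The order of 103 must divide φ(121) = φ(11^2) = 11·(11−1) = 110 = 2 · 5 · 11.
Divisors of 110: 1, 2, 5, 10, 11, 22, 55, 110.
Check 103^d mod 121 for each divisor in increasing order:
103^1 ≡ 103
103^2 ≡ 82
103^5 ≡ 89
103^10 ≡ 56
103^11 ≡ 81
103^22 ≡ 27
103^55 ≡ 1
Thus |⟨103⟩| = ord(103) = 55.
The index is φ(121) / ord(103) = 110 / 55 = 2.

2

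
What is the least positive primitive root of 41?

6

φ(41) = 41 − 1 = 40 = 2^3 · 5.
g is a primitive root iff g^(40/q) ≢ 1 (mod 41) for each prime q ∈ {2, 5}.
g = 2: 2^20 ≡ 1 — hits 1, so not a primitive root.
g = 3: 3^20 ≡ 40; 3^8 ≡ 1 — hits 1, so not a primitive root.
g = 4: 4^20 ≡ 1 — hits 1, so not a primitive root.
g = 5: 5^20 ≡ 1 — hits 1, so not a primitive root.
g = 6: 6^20 ≡ 40; 6^8 ≡ 10 — none is 1, so 6 is a primitive root.
Hence the least primitive root of 41 is 6.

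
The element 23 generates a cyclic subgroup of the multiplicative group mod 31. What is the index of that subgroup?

3

ord(23) | φ(31) = 31 − 1 = 30 = 2 · 3 · 5.
Divisors of 30: 1, 2, 3, 5, 6, 10, 15, 30.
Compute 23^d (mod 31) for the divisors d until we hit 1:
23^1 ≡ 23 (mod 31)
23^2 ≡ 2 (mod 31)
23^3 ≡ 15 (mod 31)
23^5 ≡ 30 (mod 31)
23^6 ≡ 8 (mod 31)
23^10 ≡ 1 (mod 31) ✓
So ord_31(23) = 10, hence |⟨23⟩| = 10.
Index = |(Z/31Z)^×| / |⟨23⟩| = 30 / 10 = 3.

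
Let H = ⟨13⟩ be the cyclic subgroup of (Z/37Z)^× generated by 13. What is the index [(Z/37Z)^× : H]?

1

Since 13 ∈ (Z/37Z)^×, its order divides φ(37) = 37 − 1 = 36 = 2^2 · 3^2.
Divisors of 36: 1, 2, 3, 4, 6, 9, 12, 18, 36.
Check 13^d mod 37 for each divisor in increasing order:
13^1 ≡ 13 (mod 37)
13^2 ≡ 21 (mod 37)
13^3 ≡ 14 (mod 37)
13^4 ≡ 34 (mod 37)
13^6 ≡ 11 (mod 37)
13^9 ≡ 6 (mod 37)
13^12 ≡ 10 (mod 37)
13^18 ≡ 36 (mod 37)
13^36 ≡ 1 (mod 37) ✓
Thus |⟨13⟩| = ord(13) = 36.
The index is φ(37) / ord(13) = 36 / 36 = 1.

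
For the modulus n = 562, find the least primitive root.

φ(562) = φ(2)·φ(281) = 1·280 = 280 = 2^3 · 5 · 7.
Test candidates g = 2, 3, … against the prime factors q ∈ {2, 5, 7} of φ(562): g is a generator iff g^(280/q) ≢ 1 for every such q.
g = 2: gcd(2, 562) = 2 > 1, not a unit — skip.
g = 3: 3^140 ≡ 561; 3^56 ≡ 367; 3^40 ≡ 249 — none is 1, so 3 is a primitive root.
So 3 is the smallest generator of (Z/562Z)^×.

3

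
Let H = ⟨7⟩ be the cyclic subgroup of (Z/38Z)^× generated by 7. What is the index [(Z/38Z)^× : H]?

The order of 7 must divide φ(38) = φ(2)·φ(19) = 1·18 = 18 = 2 · 3^2.
Divisors of 18: 1, 2, 3, 6, 9, 18.
Test each divisor d:
7^1 ≡ 7 (mod 38)
7^2 ≡ 11 (mod 38)
7^3 ≡ 1 (mod 38) ✓
The order of 7 is 3, so the subgroup it generates has 3 elements.
[(Z/38Z)^× : ⟨7⟩] = 18/3 = 6.

6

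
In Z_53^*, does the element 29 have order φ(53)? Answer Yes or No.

No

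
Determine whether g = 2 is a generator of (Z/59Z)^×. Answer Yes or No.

φ(59) = 59 − 1 = 58 = 2 · 29.
An element g generates (Z/59Z)^× iff g^(58/q) ≢ 1 (mod 59) for each prime q ∈ {2, 29}.
2^29 ≡ 58 (mod 59)  [q = 2: ≢ 1 ✓]
2^2 ≡ 4 (mod 59)  [q = 29: ≢ 1 ✓]
None equal 1, so ord_59(2) = 58: 2 is a primitive root.

Yes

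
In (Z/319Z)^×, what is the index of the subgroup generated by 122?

By Lagrange's theorem, ord_319(122) divides φ(319) = φ(11·29) = (11−1)·(29−1) = 10·28 = 280 = 2^3 · 5 · 7.
Divisors of 280: 1, 2, 4, 5, 7, 8, 10, 14, 20, 28, 35, 40, 56, 70, 140, 280.
Check 122^d mod 319 for each divisor in increasing order:
122^1 ≡ 122
122^2 ≡ 210
122^4 ≡ 78
122^5 ≡ 265
122^7 ≡ 144
122^8 ≡ 23
122^10 ≡ 45
122^14 ≡ 1
The order of 122 is 14, so the subgroup it generates has 14 elements.
[(Z/319Z)^× : ⟨122⟩] = 280/14 = 20.

20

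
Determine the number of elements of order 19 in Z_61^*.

0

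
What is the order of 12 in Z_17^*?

The order of 12 must divide φ(17) = 17 − 1 = 16 = 2^4.
Divisors of 16: 1, 2, 4, 8, 16.
Test each divisor d:
12^1 ≡ 12
12^2 ≡ 8
12^4 ≡ 13
12^8 ≡ 16
12^16 ≡ 1
Hence ord(12) = 16.

16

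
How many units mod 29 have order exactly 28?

12

φ(29) = 29 − 1 = 28 = 2^2 · 7.
In a cyclic group of order 28, there are φ(d) elements of order d for each divisor d of 28, and zero for non-divisors.
28 = 2^2 · 7 divides 28, and φ(28) = 12.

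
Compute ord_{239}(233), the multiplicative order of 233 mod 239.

Since 233 ∈ (Z/239Z)^×, its order divides φ(239) = 239 − 1 = 238 = 2 · 7 · 17.
Divisors of 238: 1, 2, 7, 14, 17, 34, 119, 238.
Check 233^d mod 239 for each divisor in increasing order:
233^1 ≡ 233 (mod 239)
233^2 ≡ 36 (mod 239)
233^7 ≡ 172 (mod 239)
233^14 ≡ 187 (mod 239)
233^17 ≡ 238 (mod 239)
233^34 ≡ 1 (mod 239) ✓
The smallest such exponent is 34, so the order of 233 is 34.

34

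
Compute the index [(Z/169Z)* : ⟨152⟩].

4

ord(152) | φ(169) = φ(13^2) = 13·(13−1) = 156 = 2^2 · 3 · 13.
Divisors of 156: 1, 2, 3, 4, 6, 12, 13, 26, 39, 52, 78, 156.
Check 152^d mod 169 for each divisor in increasing order:
152^1 ≡ 152 (mod 169)
152^2 ≡ 120 (mod 169)
152^3 ≡ 157 (mod 169)
152^4 ≡ 35 (mod 169)
152^6 ≡ 144 (mod 169)
152^12 ≡ 118 (mod 169)
152^13 ≡ 22 (mod 169)
152^26 ≡ 146 (mod 169)
152^39 ≡ 1 (mod 169) ✓
The order of 152 is 39, so the subgroup it generates has 39 elements.
[(Z/169Z)^× : ⟨152⟩] = 156/39 = 4.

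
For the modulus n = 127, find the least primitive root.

3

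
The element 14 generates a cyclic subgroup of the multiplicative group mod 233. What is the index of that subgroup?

The order of 14 must divide φ(233) = 233 − 1 = 232 = 2^3 · 29.
Divisors of 232: 1, 2, 4, 8, 29, 58, 116, 232.
Check 14^d mod 233 for each divisor in increasing order:
14^1 ≡ 14 (mod 233)
14^2 ≡ 196 (mod 233)
14^4 ≡ 204 (mod 233)
14^8 ≡ 142 (mod 233)
14^29 ≡ 89 (mod 233)
14^58 ≡ 232 (mod 233)
14^116 ≡ 1 (mod 233) ✓
The order of 14 is 116, so the subgroup it generates has 116 elements.
Index = |(Z/233Z)^×| / |⟨14⟩| = 232 / 116 = 2.

2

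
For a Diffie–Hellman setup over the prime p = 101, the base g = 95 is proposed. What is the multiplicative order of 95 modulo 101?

5

The order of 95 must divide φ(101) = 101 − 1 = 100 = 2^2 · 5^2.
Divisors of 100: 1, 2, 4, 5, 10, 20, 25, 50, 100.
Compute 95^d (mod 101) for the divisors d until we hit 1:
95^1 ≡ 95 (mod 101)
95^2 ≡ 36 (mod 101)
95^4 ≡ 84 (mod 101)
95^5 ≡ 1 (mod 101) ✓
So ord_101(95) = 5.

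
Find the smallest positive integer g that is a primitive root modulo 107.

φ(107) = 107 − 1 = 106 = 2 · 53.
g is a primitive root iff g^(106/q) ≢ 1 (mod 107) for each prime q ∈ {2, 53}.
g = 2: 2^53 ≡ 106; 2^2 ≡ 4 — none is 1, so 2 is a primitive root.
The smallest primitive root modulo 107 is 2.

2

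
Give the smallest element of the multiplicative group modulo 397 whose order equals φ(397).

5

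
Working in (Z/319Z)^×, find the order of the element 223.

The order of 223 must divide φ(319) = φ(11·29) = (11−1)·(29−1) = 10·28 = 280 = 2^3 · 5 · 7.
Divisors of 280: 1, 2, 4, 5, 7, 8, 10, 14, 20, 28, 35, 40, 56, 70, 140, 280.
Compute 223^d (mod 319) for the divisors d until we hit 1:
223^1 ≡ 223 (mod 319)
223^2 ≡ 284 (mod 319)
223^4 ≡ 268 (mod 319)
223^5 ≡ 111 (mod 319)
223^7 ≡ 262 (mod 319)
223^8 ≡ 49 (mod 319)
223^10 ≡ 199 (mod 319)
223^14 ≡ 59 (mod 319)
223^20 ≡ 45 (mod 319)
223^28 ≡ 291 (mod 319)
223^35 ≡ 1 (mod 319) ✓
Therefore the multiplicative order of 223 modulo 319 is 35.

35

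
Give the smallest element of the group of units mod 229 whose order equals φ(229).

6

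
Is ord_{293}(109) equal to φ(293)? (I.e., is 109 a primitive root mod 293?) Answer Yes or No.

φ(293) = 293 − 1 = 292 = 2^2 · 73.
Test 109^(292/q) mod 293 for each prime factor q of 292:
109^146 ≡ 1 (mod 293)  [q = 2: ≡ 1 ✗]
109^4 ≡ 137 (mod 293)  [q = 73: ≢ 1 ✓]
Since 109^146 ≡ 1, the order of 109 divides 146 < 292, so 109 is not a primitive root.

No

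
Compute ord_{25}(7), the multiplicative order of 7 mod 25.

Since 7 ∈ (Z/25Z)^×, its order divides φ(25) = φ(5^2) = 5·(5−1) = 20 = 2^2 · 5.
Divisors of 20: 1, 2, 4, 5, 10, 20.
Evaluate successive powers at the divisors of 20:
7^1 ≡ 7 (mod 25)
7^2 ≡ 24 (mod 25)
7^4 ≡ 1 (mod 25) ✓
So ord_25(7) = 4.

4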